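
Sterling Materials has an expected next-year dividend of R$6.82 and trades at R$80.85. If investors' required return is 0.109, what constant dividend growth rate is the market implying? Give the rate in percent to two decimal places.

2.46%

From P₀ = D₁/(r − g), the implied growth is g = r − D₁/P₀.
g = 0.109 − 6.82/80.85 = 0.109 − 0.08435 = 0.02465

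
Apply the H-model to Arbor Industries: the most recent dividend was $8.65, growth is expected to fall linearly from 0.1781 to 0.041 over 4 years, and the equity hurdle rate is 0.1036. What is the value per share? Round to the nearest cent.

H-model: P₀ = D₀[(1+g_L) + H(g_S−g_L)]/(r−g_L), with H = 4/2 = 2.
P₀ = 8.65 × [(1+0.041) + 2×(0.1781−0.041)] / (0.1036−0.041)
   = 8.65 × 1.3152 / 0.0626 = 181.7329

$181.73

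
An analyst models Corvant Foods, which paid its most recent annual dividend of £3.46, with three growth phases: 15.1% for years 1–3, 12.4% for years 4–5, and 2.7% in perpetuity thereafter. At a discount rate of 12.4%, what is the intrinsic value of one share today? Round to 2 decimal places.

Three-stage DDM. Project D₁…D_5; terminal Gordon value at t=5 with g = 0.027; discount at r = 0.124.
D_1 = 3.9825
D_2 = 4.5838
D_3 = 5.2760
D_4 = 5.9302
D_5 = 6.6655
TV_5 = 6.8455/(0.124−0.027) = 70.5722
P₀ = Σ Dₜ/(1+r)ᵗ + TV_5/(1+r)^5 = 57.6545

£57.65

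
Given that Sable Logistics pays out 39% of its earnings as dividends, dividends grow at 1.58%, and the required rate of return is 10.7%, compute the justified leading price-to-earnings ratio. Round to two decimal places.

4.28

Justified leading P/E = b/(r−g) = 0.39/(0.107−0.0158) = 4.2763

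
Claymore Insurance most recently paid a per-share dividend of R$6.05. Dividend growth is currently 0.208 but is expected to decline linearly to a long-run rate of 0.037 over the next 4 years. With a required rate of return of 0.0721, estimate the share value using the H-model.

R$237.69

H-model: P₀ = D₀[(1+g_L) + H(g_S−g_L)]/(r−g_L), with H = 4/2 = 2.
P₀ = 6.05 × [(1+0.037) + 2×(0.208−0.037)] / (0.0721−0.037)
   = 6.05 × 1.3790 / 0.0351 = 237.6909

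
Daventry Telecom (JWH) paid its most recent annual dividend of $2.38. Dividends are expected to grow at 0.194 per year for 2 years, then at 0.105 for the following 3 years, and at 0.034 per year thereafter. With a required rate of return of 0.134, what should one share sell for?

Three-stage DDM. Project D₁…D_5; terminal Gordon value at t=5 with g = 0.034; discount at r = 0.134.
D_1 = 2.8417
D_2 = 3.3930
D_3 = 3.7493
D_4 = 4.1430
D_5 = 4.5780
TV_5 = 4.7336/(0.134−0.034) = 47.3362
P₀ = Σ Dₜ/(1+r)ᵗ + TV_5/(1+r)^5 = 37.9042

$37.90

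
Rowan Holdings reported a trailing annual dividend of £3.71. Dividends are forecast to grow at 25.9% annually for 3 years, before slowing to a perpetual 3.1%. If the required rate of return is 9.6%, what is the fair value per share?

Two-stage DDM. Project D₁…D_3 at 0.259, terminal growth 0.031, discount at r = 0.096.
D_1 = 4.6709
D_2 = 5.8807
D_3 = 7.4037
Terminal value at t=3: TV = D_4/(r−g) = 7.6333/(0.096−0.031) = 117.4347
P₀ = 4.6709/(1+0.096)^1 + 5.8807/(1+0.096)^2 + 7.4037/(1+0.096)^3 + 117.4347/(1+0.096)^3 = 103.9810

£103.98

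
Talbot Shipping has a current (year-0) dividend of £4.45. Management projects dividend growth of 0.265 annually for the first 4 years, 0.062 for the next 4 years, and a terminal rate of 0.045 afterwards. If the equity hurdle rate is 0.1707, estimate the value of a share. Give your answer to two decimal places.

£74.97

Three-stage DDM. Project D₁…D_8; terminal Gordon value at t=8 with g = 0.045; discount at r = 0.1707.
D_1 = 5.6293
D_2 = 7.1210
D_3 = 9.0081
D_4 = 11.3952
D_5 = 12.1017
D_6 = 12.8520
D_7 = 13.6488
D_8 = 14.4951
TV_8 = 15.1473/(0.1707−0.045) = 120.5039
P₀ = Σ Dₜ/(1+r)ᵗ + TV_8/(1+r)^8 = 74.9711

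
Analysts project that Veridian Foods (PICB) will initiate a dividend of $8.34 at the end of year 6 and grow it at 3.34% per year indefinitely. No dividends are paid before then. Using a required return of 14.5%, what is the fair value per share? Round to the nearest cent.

Deferred-dividend DDM. At t=5 the remaining stream is a growing perpetuity with first payment D_6 = 8.34.
V_5 = D_6/(r−g) = 8.34/(0.145−0.0334) = 74.7312
P₀ = V_5/(1+r)^5 = 74.7312/(1+0.145)^5 = 37.9730

$37.97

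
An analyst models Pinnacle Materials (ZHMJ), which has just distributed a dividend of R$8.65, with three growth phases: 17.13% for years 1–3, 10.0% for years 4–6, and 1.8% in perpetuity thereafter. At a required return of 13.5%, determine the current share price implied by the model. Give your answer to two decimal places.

Three-stage DDM. Project D₁…D_6; terminal Gordon value at t=6 with g = 0.018; discount at r = 0.135.
D_1 = 10.1317
D_2 = 11.8673
D_3 = 13.9002
D_4 = 15.2902
D_5 = 16.8192
D_6 = 18.5011
TV_6 = 18.8342/(0.135−0.018) = 160.9758
P₀ = Σ Dₜ/(1+r)ᵗ + TV_6/(1+r)^6 = 129.7411

R$129.74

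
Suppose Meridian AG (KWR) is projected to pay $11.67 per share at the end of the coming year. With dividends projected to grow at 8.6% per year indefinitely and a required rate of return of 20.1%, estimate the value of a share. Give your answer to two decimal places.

Gordon growth model: P₀ = D₁/(r − g), with D₁ = 11.67 given directly.
P₀ = 11.6700 / (0.201 − 0.086) = 11.6700 / 0.115 = 101.4783

$101.48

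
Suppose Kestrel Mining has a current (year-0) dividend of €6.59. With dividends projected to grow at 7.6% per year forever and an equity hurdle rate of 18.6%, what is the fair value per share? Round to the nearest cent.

€64.46

Gordon growth model: P₀ = D₁/(r − g). D₁ = 6.59 × (1 + 0.076) = 7.0908.
P₀ = 7.0908 / (0.186 − 0.076) = 7.0908 / 0.11 = 64.4622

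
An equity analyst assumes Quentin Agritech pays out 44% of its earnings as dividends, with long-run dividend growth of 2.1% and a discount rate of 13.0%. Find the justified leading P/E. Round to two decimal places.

4.04

Justified leading P/E = b/(r−g) = 0.44/(0.13−0.021) = 4.0367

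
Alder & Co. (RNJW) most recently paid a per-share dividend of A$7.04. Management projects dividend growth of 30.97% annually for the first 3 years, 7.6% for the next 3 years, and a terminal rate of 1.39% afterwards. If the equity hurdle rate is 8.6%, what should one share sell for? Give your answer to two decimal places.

Three-stage DDM. Project D₁…D_6; terminal Gordon value at t=6 with g = 0.0139; discount at r = 0.086.
D_1 = 9.2203
D_2 = 12.0758
D_3 = 15.8157
D_4 = 17.0177
D_5 = 18.3110
D_6 = 19.7027
TV_6 = 19.9765/(0.086−0.0139) = 277.0670
P₀ = Σ Dₜ/(1+r)ᵗ + TV_6/(1+r)^6 = 236.3341

A$236.33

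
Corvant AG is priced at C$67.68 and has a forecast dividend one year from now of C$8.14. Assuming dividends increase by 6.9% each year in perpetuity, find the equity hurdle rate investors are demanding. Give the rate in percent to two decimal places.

18.93%

Rearranging the constant-growth DDM: r = D₁/P₀ + g.
r = 8.1400 / 67.68 + 0.069 = 0.12027 + 0.069 = 0.18927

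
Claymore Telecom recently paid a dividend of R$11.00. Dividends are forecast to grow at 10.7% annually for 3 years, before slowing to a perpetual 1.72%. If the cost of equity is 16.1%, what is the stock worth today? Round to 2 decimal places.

R$97.47

Two-stage DDM. Project D₁…D_3 at 0.107, terminal growth 0.0172, discount at r = 0.161.
D_1 = 12.1770
D_2 = 13.4799
D_3 = 14.9223
Terminal value at t=3: TV = D_4/(r−g) = 15.1790/(0.161−0.0172) = 105.5560
P₀ = 12.1770/(1+0.161)^1 + 13.4799/(1+0.161)^2 + 14.9223/(1+0.161)^3 + 105.5560/(1+0.161)^3 = 97.4750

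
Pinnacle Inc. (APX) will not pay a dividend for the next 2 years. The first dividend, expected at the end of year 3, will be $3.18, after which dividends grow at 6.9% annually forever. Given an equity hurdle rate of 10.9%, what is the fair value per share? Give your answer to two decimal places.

Deferred-dividend DDM. At t=2 the remaining stream is a growing perpetuity with first payment D_3 = 3.18.
V_2 = D_3/(r−g) = 3.18/(0.109−0.069) = 79.5000
P₀ = V_2/(1+r)^2 = 79.5000/(1+0.109)^2 = 64.6404

$64.64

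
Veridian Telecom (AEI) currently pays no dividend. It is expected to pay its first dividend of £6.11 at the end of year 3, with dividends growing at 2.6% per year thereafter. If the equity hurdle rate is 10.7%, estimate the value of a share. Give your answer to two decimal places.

£61.55

Deferred-dividend DDM. At t=2 the remaining stream is a growing perpetuity with first payment D_3 = 6.11.
V_2 = D_3/(r−g) = 6.11/(0.107−0.026) = 75.4321
P₀ = V_2/(1+r)^2 = 75.4321/(1+0.107)^2 = 61.5547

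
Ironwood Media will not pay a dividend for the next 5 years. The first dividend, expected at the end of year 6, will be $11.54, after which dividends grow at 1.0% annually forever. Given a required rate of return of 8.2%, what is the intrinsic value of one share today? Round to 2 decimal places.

Deferred-dividend DDM. At t=5 the remaining stream is a growing perpetuity with first payment D_6 = 11.54.
V_5 = D_6/(r−g) = 11.54/(0.082−0.01) = 160.2778
P₀ = V_5/(1+r)^5 = 160.2778/(1+0.082)^5 = 108.0779

$108.08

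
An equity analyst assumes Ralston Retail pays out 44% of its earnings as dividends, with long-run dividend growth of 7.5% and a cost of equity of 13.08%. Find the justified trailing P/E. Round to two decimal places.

8.48

Justified trailing P/E = b(1+g)/(r−g) = 0.44×(1+0.075)/(0.1308−0.075) = 8.4767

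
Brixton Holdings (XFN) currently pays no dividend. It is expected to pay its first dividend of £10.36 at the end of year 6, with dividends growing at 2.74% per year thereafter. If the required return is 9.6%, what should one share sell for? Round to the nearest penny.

Deferred-dividend DDM. At t=5 the remaining stream is a growing perpetuity with first payment D_6 = 10.36.
V_5 = D_6/(r−g) = 10.36/(0.096−0.0274) = 151.0204
P₀ = V_5/(1+r)^5 = 151.0204/(1+0.096)^5 = 95.4955

£95.50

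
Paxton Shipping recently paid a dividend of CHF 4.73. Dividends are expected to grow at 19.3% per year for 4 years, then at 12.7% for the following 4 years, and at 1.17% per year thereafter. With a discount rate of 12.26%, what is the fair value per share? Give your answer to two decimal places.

Three-stage DDM. Project D₁…D_8; terminal Gordon value at t=8 with g = 0.0117; discount at r = 0.1226.
D_1 = 5.6429
D_2 = 6.7320
D_3 = 8.0312
D_4 = 9.5813
D_5 = 10.7981
D_6 = 12.1694
D_7 = 13.7150
D_8 = 15.4568
TV_8 = 15.6376/(0.1226−0.0117) = 141.0064
P₀ = Σ Dₜ/(1+r)ᵗ + TV_8/(1+r)^8 = 102.3504

CHF 102.35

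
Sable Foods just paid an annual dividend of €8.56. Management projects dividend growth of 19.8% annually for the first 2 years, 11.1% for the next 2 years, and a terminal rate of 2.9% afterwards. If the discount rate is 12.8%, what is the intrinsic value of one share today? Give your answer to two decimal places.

€134.98

Three-stage DDM. Project D₁…D_4; terminal Gordon value at t=4 with g = 0.029; discount at r = 0.128.
D_1 = 10.2549
D_2 = 12.2853
D_3 = 13.6490
D_4 = 15.1641
TV_4 = 15.6038/(0.128−0.029) = 157.6143
P₀ = Σ Dₜ/(1+r)ᵗ + TV_4/(1+r)^4 = 134.9782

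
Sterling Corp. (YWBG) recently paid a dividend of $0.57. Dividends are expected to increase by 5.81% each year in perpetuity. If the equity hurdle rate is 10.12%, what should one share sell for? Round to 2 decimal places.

Gordon growth model: P₀ = D₁/(r − g). D₁ = 0.57 × (1 + 0.0581) = 0.6031.
P₀ = 0.6031 / (0.1012 − 0.0581) = 0.6031 / 0.0431 = 13.9934

$13.99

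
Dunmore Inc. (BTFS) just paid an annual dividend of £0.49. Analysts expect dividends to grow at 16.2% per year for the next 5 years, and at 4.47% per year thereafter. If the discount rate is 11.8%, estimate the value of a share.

£11.23

Two-stage DDM. Project D₁…D_5 at 0.162, terminal growth 0.0447, discount at r = 0.118.
D_1 = 0.5694
D_2 = 0.6616
D_3 = 0.7688
D_4 = 0.8933
D_5 = 1.0381
Terminal value at t=5: TV = D_6/(r−g) = 1.0845/(0.118−0.0447) = 14.7950
P₀ = 0.5694/(1+0.118)^1 + 0.6616/(1+0.118)^2 + 0.7688/(1+0.118)^3 + 0.8933/(1+0.118)^4 + 1.0381/(1+0.118)^5 + 14.7950/(1+0.118)^5 = 11.2253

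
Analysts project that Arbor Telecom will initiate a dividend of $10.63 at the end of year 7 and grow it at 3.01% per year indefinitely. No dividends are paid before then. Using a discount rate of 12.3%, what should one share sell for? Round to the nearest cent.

$57.05

Deferred-dividend DDM. At t=6 the remaining stream is a growing perpetuity with first payment D_7 = 10.63.
V_6 = D_7/(r−g) = 10.63/(0.123−0.0301) = 114.4241
P₀ = V_6/(1+r)^6 = 114.4241/(1+0.123)^6 = 57.0478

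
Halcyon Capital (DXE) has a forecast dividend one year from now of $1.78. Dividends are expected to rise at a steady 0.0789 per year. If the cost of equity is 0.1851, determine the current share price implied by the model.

Gordon growth model: P₀ = D₁/(r − g), with D₁ = 1.78 given directly.
P₀ = 1.7800 / (0.1851 − 0.0789) = 1.7800 / 0.1062 = 16.7608

$16.76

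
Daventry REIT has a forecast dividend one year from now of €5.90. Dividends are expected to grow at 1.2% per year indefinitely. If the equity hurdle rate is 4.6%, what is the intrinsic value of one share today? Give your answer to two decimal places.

Gordon growth model: P₀ = D₁/(r − g), with D₁ = 5.90 given directly.
P₀ = 5.9000 / (0.046 − 0.012) = 5.9000 / 0.034 = 173.5294

€173.53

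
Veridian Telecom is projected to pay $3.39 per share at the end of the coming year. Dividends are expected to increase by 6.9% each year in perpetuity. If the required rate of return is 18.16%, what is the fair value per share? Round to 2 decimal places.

$30.11

Gordon growth model: P₀ = D₁/(r − g), with D₁ = 3.39 given directly.
P₀ = 3.3900 / (0.1816 − 0.069) = 3.3900 / 0.1126 = 30.1066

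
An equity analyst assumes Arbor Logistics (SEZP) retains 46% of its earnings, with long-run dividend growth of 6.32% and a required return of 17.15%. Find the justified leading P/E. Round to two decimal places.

4.99

Payout ratio b = 1 − 0.46 = 0.54.
Justified leading P/E = b/(r−g) = 0.54/(0.1715−0.0632) = 4.9861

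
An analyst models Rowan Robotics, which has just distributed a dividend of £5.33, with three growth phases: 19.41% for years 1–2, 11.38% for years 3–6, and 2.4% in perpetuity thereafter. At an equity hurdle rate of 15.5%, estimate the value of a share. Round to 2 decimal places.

Three-stage DDM. Project D₁…D_6; terminal Gordon value at t=6 with g = 0.024; discount at r = 0.155.
D_1 = 6.3646
D_2 = 7.5999
D_3 = 8.4648
D_4 = 9.4281
D_5 = 10.5010
D_6 = 11.6960
TV_6 = 11.9767/(0.155−0.024) = 91.4252
P₀ = Σ Dₜ/(1+r)ᵗ + TV_6/(1+r)^6 = 70.5444

£70.54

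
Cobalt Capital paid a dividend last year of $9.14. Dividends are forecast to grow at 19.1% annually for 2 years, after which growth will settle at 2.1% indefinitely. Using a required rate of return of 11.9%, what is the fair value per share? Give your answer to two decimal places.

Two-stage DDM. Project D₁…D_2 at 0.191, terminal growth 0.021, discount at r = 0.119.
D_1 = 10.8857
D_2 = 12.9649
Terminal value at t=2: TV = D_3/(r−g) = 13.2372/(0.119−0.021) = 135.0733
P₀ = 10.8857/(1+0.119)^1 + 12.9649/(1+0.119)^2 + 135.0733/(1+0.119)^2 = 127.9542

$127.95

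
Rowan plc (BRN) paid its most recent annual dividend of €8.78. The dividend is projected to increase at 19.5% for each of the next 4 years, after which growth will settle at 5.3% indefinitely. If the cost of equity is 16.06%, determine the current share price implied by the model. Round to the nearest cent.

€134.37

Two-stage DDM. Project D₁…D_4 at 0.195, terminal growth 0.053, discount at r = 0.1606.
D_1 = 10.4921
D_2 = 12.5381
D_3 = 14.9830
D_4 = 17.9047
Terminal value at t=4: TV = D_5/(r−g) = 18.8536/(0.1606−0.053) = 175.2194
P₀ = 10.4921/(1+0.1606)^1 + 12.5381/(1+0.1606)^2 + 14.9830/(1+0.1606)^3 + 17.9047/(1+0.1606)^4 + 175.2194/(1+0.1606)^4 = 134.3728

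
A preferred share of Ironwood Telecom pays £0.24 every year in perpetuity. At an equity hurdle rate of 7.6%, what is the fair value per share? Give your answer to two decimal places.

£3.16

Zero-growth DDM (perpetuity): P₀ = D/r = 0.24 / 0.076 = 3.1579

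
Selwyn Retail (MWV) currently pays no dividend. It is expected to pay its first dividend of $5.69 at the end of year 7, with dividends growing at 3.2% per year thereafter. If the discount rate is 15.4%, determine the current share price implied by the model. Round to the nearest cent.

Deferred-dividend DDM. At t=6 the remaining stream is a growing perpetuity with first payment D_7 = 5.69.
V_6 = D_7/(r−g) = 5.69/(0.154−0.032) = 46.6393
P₀ = V_6/(1+r)^6 = 46.6393/(1+0.154)^6 = 19.7477

$19.75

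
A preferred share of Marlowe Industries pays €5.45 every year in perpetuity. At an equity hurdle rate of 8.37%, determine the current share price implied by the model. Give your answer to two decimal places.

€65.11

Zero-growth DDM (perpetuity): P₀ = D/r = 5.45 / 0.0837 = 65.1135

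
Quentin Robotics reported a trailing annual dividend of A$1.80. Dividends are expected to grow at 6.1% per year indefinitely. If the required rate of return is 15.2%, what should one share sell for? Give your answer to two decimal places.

A$20.99

Gordon growth model: P₀ = D₁/(r − g). D₁ = 1.80 × (1 + 0.061) = 1.9098.
P₀ = 1.9098 / (0.152 − 0.061) = 1.9098 / 0.091 = 20.9868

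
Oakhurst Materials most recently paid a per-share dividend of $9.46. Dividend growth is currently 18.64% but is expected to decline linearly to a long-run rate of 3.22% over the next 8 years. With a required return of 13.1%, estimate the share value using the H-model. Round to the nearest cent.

$157.89

H-model: P₀ = D₀[(1+g_L) + H(g_S−g_L)]/(r−g_L), with H = 8/2 = 4.
P₀ = 9.46 × [(1+0.0322) + 4×(0.1864−0.0322)] / (0.131−0.0322)
   = 9.46 × 1.6490 / 0.0988 = 157.8901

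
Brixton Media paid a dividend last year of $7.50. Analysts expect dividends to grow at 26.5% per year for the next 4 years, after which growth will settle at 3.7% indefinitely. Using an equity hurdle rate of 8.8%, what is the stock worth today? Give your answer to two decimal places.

Two-stage DDM. Project D₁…D_4 at 0.265, terminal growth 0.037, discount at r = 0.088.
D_1 = 9.4875
D_2 = 12.0017
D_3 = 15.1821
D_4 = 19.2054
Terminal value at t=4: TV = D_5/(r−g) = 19.9160/(0.088−0.037) = 390.5098
P₀ = 9.4875/(1+0.088)^1 + 12.0017/(1+0.088)^2 + 15.1821/(1+0.088)^3 + 19.2054/(1+0.088)^4 + 390.5098/(1+0.088)^4 = 323.0397

$323.04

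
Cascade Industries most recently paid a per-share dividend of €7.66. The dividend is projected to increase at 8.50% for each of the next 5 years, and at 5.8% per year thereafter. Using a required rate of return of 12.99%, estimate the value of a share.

Two-stage DDM. Project D₁…D_5 at 0.085, terminal growth 0.058, discount at r = 0.1299.
D_1 = 8.3111
D_2 = 9.0175
D_3 = 9.7840
D_4 = 10.6157
D_5 = 11.5180
Terminal value at t=5: TV = D_6/(r−g) = 12.1861/(0.1299−0.058) = 169.4862
P₀ = 8.3111/(1+0.1299)^1 + 9.0175/(1+0.1299)^2 + 9.7840/(1+0.1299)^3 + 10.6157/(1+0.1299)^4 + 11.5180/(1+0.1299)^5 + 169.4862/(1+0.1299)^5 = 125.9999

€126.00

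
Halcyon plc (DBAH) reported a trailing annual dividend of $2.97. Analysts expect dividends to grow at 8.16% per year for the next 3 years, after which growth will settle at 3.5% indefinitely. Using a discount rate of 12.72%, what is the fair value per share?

Two-stage DDM. Project D₁…D_3 at 0.0816, terminal growth 0.035, discount at r = 0.1272.
D_1 = 3.2124
D_2 = 3.4745
D_3 = 3.7580
Terminal value at t=3: TV = D_4/(r−g) = 3.8895/(0.1272−0.035) = 42.1858
P₀ = 3.2124/(1+0.1272)^1 + 3.4745/(1+0.1272)^2 + 3.7580/(1+0.1272)^3 + 42.1858/(1+0.1272)^3 = 37.6636

$37.66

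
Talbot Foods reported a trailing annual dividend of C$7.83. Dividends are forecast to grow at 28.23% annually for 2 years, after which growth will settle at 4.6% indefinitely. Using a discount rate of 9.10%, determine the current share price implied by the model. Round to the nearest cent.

Two-stage DDM. Project D₁…D_2 at 0.2823, terminal growth 0.046, discount at r = 0.091.
D_1 = 10.0404
D_2 = 12.8748
Terminal value at t=2: TV = D_3/(r−g) = 13.4671/(0.091−0.046) = 299.2680
P₀ = 10.0404/(1+0.091)^1 + 12.8748/(1+0.091)^2 + 299.2680/(1+0.091)^2 = 271.4459

C$271.45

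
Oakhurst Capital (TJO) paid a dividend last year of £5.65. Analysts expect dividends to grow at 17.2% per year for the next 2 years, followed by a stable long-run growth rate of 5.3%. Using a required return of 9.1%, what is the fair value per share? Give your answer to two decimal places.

£193.26

Two-stage DDM. Project D₁…D_2 at 0.172, terminal growth 0.053, discount at r = 0.091.
D_1 = 6.6218
D_2 = 7.7607
Terminal value at t=2: TV = D_3/(r−g) = 8.1721/(0.091−0.053) = 215.0545
P₀ = 6.6218/(1+0.091)^1 + 7.7607/(1+0.091)^2 + 215.0545/(1+0.091)^2 = 193.2649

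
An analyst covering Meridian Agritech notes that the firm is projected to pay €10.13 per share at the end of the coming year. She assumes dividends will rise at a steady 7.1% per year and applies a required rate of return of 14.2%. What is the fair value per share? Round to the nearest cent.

Gordon growth model: P₀ = D₁/(r − g), with D₁ = 10.13 given directly.
P₀ = 10.1300 / (0.142 − 0.071) = 10.1300 / 0.071 = 142.6761

€142.68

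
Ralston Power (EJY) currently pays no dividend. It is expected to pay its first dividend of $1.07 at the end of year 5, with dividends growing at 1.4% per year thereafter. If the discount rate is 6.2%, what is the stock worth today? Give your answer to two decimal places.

Deferred-dividend DDM. At t=4 the remaining stream is a growing perpetuity with first payment D_5 = 1.07.
V_4 = D_5/(r−g) = 1.07/(0.062−0.014) = 22.2917
P₀ = V_4/(1+r)^4 = 22.2917/(1+0.062)^4 = 17.5245

$17.52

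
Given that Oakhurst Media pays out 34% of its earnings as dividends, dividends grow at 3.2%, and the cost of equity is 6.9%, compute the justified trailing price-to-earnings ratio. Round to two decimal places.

Justified trailing P/E = b(1+g)/(r−g) = 0.34×(1+0.032)/(0.069−0.032) = 9.4832

9.48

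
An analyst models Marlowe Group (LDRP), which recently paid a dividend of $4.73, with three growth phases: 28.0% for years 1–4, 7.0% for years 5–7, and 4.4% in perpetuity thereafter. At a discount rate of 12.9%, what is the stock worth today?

$128.94

Three-stage DDM. Project D₁…D_7; terminal Gordon value at t=7 with g = 0.044; discount at r = 0.129.
D_1 = 6.0544
D_2 = 7.7496
D_3 = 9.9195
D_4 = 12.6970
D_5 = 13.5858
D_6 = 14.5368
D_7 = 15.5544
TV_7 = 16.2388/(0.129−0.044) = 191.0442
P₀ = Σ Dₜ/(1+r)ᵗ + TV_7/(1+r)^7 = 128.9393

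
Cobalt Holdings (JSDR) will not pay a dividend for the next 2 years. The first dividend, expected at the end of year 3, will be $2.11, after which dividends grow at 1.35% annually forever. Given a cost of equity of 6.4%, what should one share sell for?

$36.91

Deferred-dividend DDM. At t=2 the remaining stream is a growing perpetuity with first payment D_3 = 2.11.
V_2 = D_3/(r−g) = 2.11/(0.064−0.0135) = 41.7822
P₀ = V_2/(1+r)^2 = 41.7822/(1+0.064)^2 = 36.9069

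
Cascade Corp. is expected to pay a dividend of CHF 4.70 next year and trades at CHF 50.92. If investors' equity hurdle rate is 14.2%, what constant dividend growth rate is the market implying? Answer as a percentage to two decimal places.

4.97%

From P₀ = D₁/(r − g), the implied growth is g = r − D₁/P₀.
g = 0.142 − 4.70/50.92 = 0.142 − 0.09230 = 0.04970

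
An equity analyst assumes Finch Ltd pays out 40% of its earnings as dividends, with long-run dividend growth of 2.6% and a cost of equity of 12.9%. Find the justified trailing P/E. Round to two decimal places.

3.98

Justified trailing P/E = b(1+g)/(r−g) = 0.40×(1+0.026)/(0.129−0.026) = 3.9845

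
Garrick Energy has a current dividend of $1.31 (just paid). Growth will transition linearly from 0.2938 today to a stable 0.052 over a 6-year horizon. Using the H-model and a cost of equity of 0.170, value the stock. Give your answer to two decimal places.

H-model: P₀ = D₀[(1+g_L) + H(g_S−g_L)]/(r−g_L), with H = 6/2 = 3.
P₀ = 1.31 × [(1+0.052) + 3×(0.2938−0.052)] / (0.17−0.052)
   = 1.31 × 1.7774 / 0.118 = 19.7322

$19.73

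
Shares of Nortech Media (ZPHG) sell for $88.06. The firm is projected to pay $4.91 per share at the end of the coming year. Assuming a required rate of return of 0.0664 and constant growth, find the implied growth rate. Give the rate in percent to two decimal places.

From P₀ = D₁/(r − g), the implied growth is g = r − D₁/P₀.
g = 0.0664 − 4.91/88.06 = 0.0664 − 0.05576 = 0.01064

1.06%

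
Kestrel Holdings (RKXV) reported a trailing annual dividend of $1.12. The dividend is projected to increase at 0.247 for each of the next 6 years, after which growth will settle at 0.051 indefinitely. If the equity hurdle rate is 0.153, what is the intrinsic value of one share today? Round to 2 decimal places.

Two-stage DDM. Project D₁…D_6 at 0.247, terminal growth 0.051, discount at r = 0.153.
D_1 = 1.3966
D_2 = 1.7416
D_3 = 2.1718
D_4 = 2.7082
D_5 = 3.3771
D_6 = 4.2113
Terminal value at t=6: TV = D_7/(r−g) = 4.4261/(0.153−0.051) = 43.3930
P₀ = 1.3966/(1+0.153)^1 + 1.7416/(1+0.153)^2 + 2.1718/(1+0.153)^3 + 2.7082/(1+0.153)^4 + 3.3771/(1+0.153)^5 + 4.2113/(1+0.153)^6 + 43.3930/(1+0.153)^6 = 27.3894

$27.39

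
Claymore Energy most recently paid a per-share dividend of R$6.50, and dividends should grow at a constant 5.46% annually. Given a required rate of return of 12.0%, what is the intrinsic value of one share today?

R$104.81

Gordon growth model: P₀ = D₁/(r − g). D₁ = 6.50 × (1 + 0.0546) = 6.8549.
P₀ = 6.8549 / (0.12 − 0.0546) = 6.8549 / 0.0654 = 104.8150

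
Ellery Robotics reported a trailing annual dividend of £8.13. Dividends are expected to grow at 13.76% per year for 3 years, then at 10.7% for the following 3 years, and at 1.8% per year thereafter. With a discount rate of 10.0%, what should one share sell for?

Three-stage DDM. Project D₁…D_6; terminal Gordon value at t=6 with g = 0.018; discount at r = 0.1.
D_1 = 9.2487
D_2 = 10.5213
D_3 = 11.9690
D_4 = 13.2497
D_5 = 14.6674
D_6 = 16.2369
TV_6 = 16.5291/(0.1−0.018) = 201.5747
P₀ = Σ Dₜ/(1+r)ᵗ + TV_6/(1+r)^6 = 167.2017

£167.20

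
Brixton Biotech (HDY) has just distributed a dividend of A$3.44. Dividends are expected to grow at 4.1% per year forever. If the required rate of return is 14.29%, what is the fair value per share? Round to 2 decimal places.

A$35.14

Gordon growth model: P₀ = D₁/(r − g). D₁ = 3.44 × (1 + 0.041) = 3.5810.
P₀ = 3.5810 / (0.1429 − 0.041) = 3.5810 / 0.1019 = 35.1427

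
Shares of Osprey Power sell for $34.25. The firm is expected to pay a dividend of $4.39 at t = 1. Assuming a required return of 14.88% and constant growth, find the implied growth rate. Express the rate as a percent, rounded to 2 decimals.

2.06%

From P₀ = D₁/(r − g), the implied growth is g = r − D₁/P₀.
g = 0.1488 − 4.39/34.25 = 0.1488 − 0.12818 = 0.02062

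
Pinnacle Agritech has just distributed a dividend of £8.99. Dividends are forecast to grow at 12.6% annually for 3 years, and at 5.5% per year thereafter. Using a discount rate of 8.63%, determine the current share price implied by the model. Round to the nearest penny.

Two-stage DDM. Project D₁…D_3 at 0.126, terminal growth 0.055, discount at r = 0.0863.
D_1 = 10.1227
D_2 = 11.3982
D_3 = 12.8344
Terminal value at t=3: TV = D_4/(r−g) = 13.5403/(0.0863−0.055) = 432.5965
P₀ = 10.1227/(1+0.0863)^1 + 11.3982/(1+0.0863)^2 + 12.8344/(1+0.0863)^3 + 432.5965/(1+0.0863)^3 = 366.4586

£366.46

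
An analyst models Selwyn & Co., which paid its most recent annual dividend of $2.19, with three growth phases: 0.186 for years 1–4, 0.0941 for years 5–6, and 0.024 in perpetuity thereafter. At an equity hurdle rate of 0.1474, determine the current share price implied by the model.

Three-stage DDM. Project D₁…D_6; terminal Gordon value at t=6 with g = 0.024; discount at r = 0.1474.
D_1 = 2.5973
D_2 = 3.0804
D_3 = 3.6534
D_4 = 4.3329
D_5 = 4.7407
D_6 = 5.1868
TV_6 = 5.3113/(0.1474−0.024) = 43.0409
P₀ = Σ Dₜ/(1+r)ᵗ + TV_6/(1+r)^6 = 33.0410

$33.04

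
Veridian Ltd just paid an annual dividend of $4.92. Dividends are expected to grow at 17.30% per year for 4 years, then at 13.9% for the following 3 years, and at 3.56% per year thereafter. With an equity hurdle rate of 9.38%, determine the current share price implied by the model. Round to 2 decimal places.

$175.44

Three-stage DDM. Project D₁…D_7; terminal Gordon value at t=7 with g = 0.0356; discount at r = 0.0938.
D_1 = 5.7712
D_2 = 6.7696
D_3 = 7.9407
D_4 = 9.3144
D_5 = 10.6092
D_6 = 12.0838
D_7 = 13.7635
TV_7 = 14.2535/(0.0938−0.0356) = 244.9048
P₀ = Σ Dₜ/(1+r)ᵗ + TV_7/(1+r)^7 = 175.4374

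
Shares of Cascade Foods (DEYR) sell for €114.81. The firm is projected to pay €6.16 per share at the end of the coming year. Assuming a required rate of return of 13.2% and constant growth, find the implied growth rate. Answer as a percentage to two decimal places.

7.83%

From P₀ = D₁/(r − g), the implied growth is g = r − D₁/P₀.
g = 0.132 − 6.16/114.81 = 0.132 − 0.05365 = 0.07835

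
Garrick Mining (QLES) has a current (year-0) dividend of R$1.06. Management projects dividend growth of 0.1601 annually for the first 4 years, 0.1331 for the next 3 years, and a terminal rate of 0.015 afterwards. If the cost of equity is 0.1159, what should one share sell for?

Three-stage DDM. Project D₁…D_7; terminal Gordon value at t=7 with g = 0.015; discount at r = 0.1159.
D_1 = 1.2297
D_2 = 1.4266
D_3 = 1.6550
D_4 = 1.9199
D_5 = 2.1755
D_6 = 2.4650
D_7 = 2.7931
TV_7 = 2.8350/(0.1159−0.015) = 28.0975
P₀ = Σ Dₜ/(1+r)ᵗ + TV_7/(1+r)^7 = 21.5475

R$21.55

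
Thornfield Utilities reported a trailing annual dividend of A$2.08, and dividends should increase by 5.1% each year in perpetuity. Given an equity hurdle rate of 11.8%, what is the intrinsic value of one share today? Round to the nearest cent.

A$32.63

Gordon growth model: P₀ = D₁/(r − g). D₁ = 2.08 × (1 + 0.051) = 2.1861.
P₀ = 2.1861 / (0.118 − 0.051) = 2.1861 / 0.067 = 32.6281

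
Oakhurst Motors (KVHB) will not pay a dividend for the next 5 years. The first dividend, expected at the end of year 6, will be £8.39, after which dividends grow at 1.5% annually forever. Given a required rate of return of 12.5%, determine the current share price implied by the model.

Deferred-dividend DDM. At t=5 the remaining stream is a growing perpetuity with first payment D_6 = 8.39.
V_5 = D_6/(r−g) = 8.39/(0.125−0.015) = 76.2727
P₀ = V_5/(1+r)^5 = 76.2727/(1+0.125)^5 = 42.3259

£42.33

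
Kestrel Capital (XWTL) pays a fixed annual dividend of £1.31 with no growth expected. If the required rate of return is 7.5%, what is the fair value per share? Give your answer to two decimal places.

Zero-growth DDM (perpetuity): P₀ = D/r = 1.31 / 0.075 = 17.4667

£17.47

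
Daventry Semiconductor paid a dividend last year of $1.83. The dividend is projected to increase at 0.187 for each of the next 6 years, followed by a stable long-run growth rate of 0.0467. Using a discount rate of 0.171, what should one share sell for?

Two-stage DDM. Project D₁…D_6 at 0.187, terminal growth 0.0467, discount at r = 0.171.
D_1 = 2.1722
D_2 = 2.5784
D_3 = 3.0606
D_4 = 3.6329
D_5 = 4.3123
D_6 = 5.1186
Terminal value at t=6: TV = D_7/(r−g) = 5.3577/(0.171−0.0467) = 43.1029
P₀ = 2.1722/(1+0.171)^1 + 2.5784/(1+0.171)^2 + 3.0606/(1+0.171)^3 + 3.6329/(1+0.171)^4 + 4.3123/(1+0.171)^5 + 5.1186/(1+0.171)^6 + 43.1029/(1+0.171)^6 = 28.2345

$28.23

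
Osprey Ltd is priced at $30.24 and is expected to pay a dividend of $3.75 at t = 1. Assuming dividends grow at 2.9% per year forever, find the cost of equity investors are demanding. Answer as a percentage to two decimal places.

Rearranging the constant-growth DDM: r = D₁/P₀ + g.
r = 3.7500 / 30.24 + 0.029 = 0.12401 + 0.029 = 0.15301

15.30%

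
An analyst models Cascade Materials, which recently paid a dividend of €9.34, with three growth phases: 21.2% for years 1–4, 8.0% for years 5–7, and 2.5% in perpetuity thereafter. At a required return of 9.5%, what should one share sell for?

Three-stage DDM. Project D₁…D_7; terminal Gordon value at t=7 with g = 0.025; discount at r = 0.095.
D_1 = 11.3201
D_2 = 13.7199
D_3 = 16.6286
D_4 = 20.1538
D_5 = 21.7661
D_6 = 23.5074
D_7 = 25.3880
TV_7 = 26.0227/(0.095−0.025) = 371.7530
P₀ = Σ Dₜ/(1+r)ᵗ + TV_7/(1+r)^7 = 286.3278

€286.33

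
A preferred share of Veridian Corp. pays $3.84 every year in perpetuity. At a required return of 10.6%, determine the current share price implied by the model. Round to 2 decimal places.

Zero-growth DDM (perpetuity): P₀ = D/r = 3.84 / 0.106 = 36.2264

$36.23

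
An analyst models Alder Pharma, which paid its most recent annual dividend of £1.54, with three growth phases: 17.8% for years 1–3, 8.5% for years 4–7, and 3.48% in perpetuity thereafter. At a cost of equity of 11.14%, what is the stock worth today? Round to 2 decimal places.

Three-stage DDM. Project D₁…D_7; terminal Gordon value at t=7 with g = 0.0348; discount at r = 0.1114.
D_1 = 1.8141
D_2 = 2.1370
D_3 = 2.5174
D_4 = 2.7314
D_5 = 2.9636
D_6 = 3.2155
D_7 = 3.4888
TV_7 = 3.6102/(0.1114−0.0348) = 47.1306
P₀ = Σ Dₜ/(1+r)ᵗ + TV_7/(1+r)^7 = 34.6073

£34.61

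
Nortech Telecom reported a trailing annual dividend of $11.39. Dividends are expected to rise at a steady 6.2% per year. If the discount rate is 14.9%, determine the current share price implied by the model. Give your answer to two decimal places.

Gordon growth model: P₀ = D₁/(r − g). D₁ = 11.39 × (1 + 0.062) = 12.0962.
P₀ = 12.0962 / (0.149 − 0.062) = 12.0962 / 0.087 = 139.0366

$139.04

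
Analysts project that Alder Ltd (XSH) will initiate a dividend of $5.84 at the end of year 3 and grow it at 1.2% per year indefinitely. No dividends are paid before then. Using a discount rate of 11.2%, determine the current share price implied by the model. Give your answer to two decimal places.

Deferred-dividend DDM. At t=2 the remaining stream is a growing perpetuity with first payment D_3 = 5.84.
V_2 = D_3/(r−g) = 5.84/(0.112−0.012) = 58.4000
P₀ = V_2/(1+r)^2 = 58.4000/(1+0.112)^2 = 47.2284

$47.23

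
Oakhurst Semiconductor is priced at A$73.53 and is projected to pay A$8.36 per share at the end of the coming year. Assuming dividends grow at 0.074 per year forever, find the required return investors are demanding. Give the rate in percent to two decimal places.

Rearranging the constant-growth DDM: r = D₁/P₀ + g.
r = 8.3600 / 73.53 + 0.074 = 0.11370 + 0.074 = 0.18770

18.77%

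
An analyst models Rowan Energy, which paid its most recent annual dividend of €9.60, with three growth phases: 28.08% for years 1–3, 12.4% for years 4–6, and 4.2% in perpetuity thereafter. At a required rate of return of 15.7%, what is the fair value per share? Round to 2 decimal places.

Three-stage DDM. Project D₁…D_6; terminal Gordon value at t=6 with g = 0.042; discount at r = 0.157.
D_1 = 12.2957
D_2 = 15.7483
D_3 = 20.1704
D_4 = 22.6716
D_5 = 25.4828
D_6 = 28.6427
TV_6 = 29.8457/(0.157−0.042) = 259.5279
P₀ = Σ Dₜ/(1+r)ᵗ + TV_6/(1+r)^6 = 180.4866

€180.49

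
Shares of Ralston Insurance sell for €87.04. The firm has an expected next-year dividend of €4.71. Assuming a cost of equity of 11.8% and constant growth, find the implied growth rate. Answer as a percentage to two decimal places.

From P₀ = D₁/(r − g), the implied growth is g = r − D₁/P₀.
g = 0.118 − 4.71/87.04 = 0.118 − 0.05411 = 0.06389

6.39%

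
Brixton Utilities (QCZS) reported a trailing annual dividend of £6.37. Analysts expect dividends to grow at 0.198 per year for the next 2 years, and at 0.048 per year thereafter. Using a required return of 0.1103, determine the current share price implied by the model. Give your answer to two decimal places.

£139.04

Two-stage DDM. Project D₁…D_2 at 0.198, terminal growth 0.048, discount at r = 0.1103.
D_1 = 7.6313
D_2 = 9.1422
Terminal value at t=2: TV = D_3/(r−g) = 9.5811/(0.1103−0.048) = 153.7894
P₀ = 7.6313/(1+0.1103)^1 + 9.1422/(1+0.1103)^2 + 153.7894/(1+0.1103)^2 = 139.0407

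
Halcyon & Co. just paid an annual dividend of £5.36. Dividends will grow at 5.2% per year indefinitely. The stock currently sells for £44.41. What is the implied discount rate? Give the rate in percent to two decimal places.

17.90%

Rearranging the constant-growth DDM: r = D₁/P₀ + g.
D₁ = 5.36 × (1 + 0.052) = 5.6387.
r = 5.6387 / 44.41 + 0.052 = 0.12697 + 0.052 = 0.17897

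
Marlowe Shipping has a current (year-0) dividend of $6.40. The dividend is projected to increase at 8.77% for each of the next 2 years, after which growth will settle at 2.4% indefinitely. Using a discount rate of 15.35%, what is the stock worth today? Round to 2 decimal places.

$56.72

Two-stage DDM. Project D₁…D_2 at 0.0877, terminal growth 0.024, discount at r = 0.1535.
D_1 = 6.9613
D_2 = 7.5718
Terminal value at t=2: TV = D_3/(r−g) = 7.7535/(0.1535−0.024) = 59.8726
P₀ = 6.9613/(1+0.1535)^1 + 7.5718/(1+0.1535)^2 + 59.8726/(1+0.1535)^2 = 56.7236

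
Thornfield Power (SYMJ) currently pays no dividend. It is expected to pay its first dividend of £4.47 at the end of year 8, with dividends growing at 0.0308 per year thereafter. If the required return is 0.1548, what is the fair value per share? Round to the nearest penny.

Deferred-dividend DDM. At t=7 the remaining stream is a growing perpetuity with first payment D_8 = 4.47.
V_7 = D_8/(r−g) = 4.47/(0.1548−0.0308) = 36.0484
P₀ = V_7/(1+r)^7 = 36.0484/(1+0.1548)^7 = 13.1625

£13.16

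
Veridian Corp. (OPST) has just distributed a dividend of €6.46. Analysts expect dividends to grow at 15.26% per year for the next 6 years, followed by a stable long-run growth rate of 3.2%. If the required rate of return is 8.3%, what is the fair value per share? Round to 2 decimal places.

Two-stage DDM. Project D₁…D_6 at 0.1526, terminal growth 0.032, discount at r = 0.083.
D_1 = 7.4458
D_2 = 8.5820
D_3 = 9.8916
D_4 = 11.4011
D_5 = 13.1409
D_6 = 15.1462
Terminal value at t=6: TV = D_7/(r−g) = 15.6309/(0.083−0.032) = 306.4882
P₀ = 7.4458/(1+0.083)^1 + 8.5820/(1+0.083)^2 + 9.8916/(1+0.083)^3 + 11.4011/(1+0.083)^4 + 13.1409/(1+0.083)^5 + 15.1462/(1+0.083)^6 + 306.4882/(1+0.083)^6 = 238.4261

€238.43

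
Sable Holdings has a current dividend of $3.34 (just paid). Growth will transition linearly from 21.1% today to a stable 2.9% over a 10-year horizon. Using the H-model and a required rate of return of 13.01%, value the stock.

H-model: P₀ = D₀[(1+g_L) + H(g_S−g_L)]/(r−g_L), with H = 10/2 = 5.
P₀ = 3.34 × [(1+0.029) + 5×(0.211−0.029)] / (0.1301−0.029)
   = 3.34 × 1.9390 / 0.1011 = 64.0580

$64.06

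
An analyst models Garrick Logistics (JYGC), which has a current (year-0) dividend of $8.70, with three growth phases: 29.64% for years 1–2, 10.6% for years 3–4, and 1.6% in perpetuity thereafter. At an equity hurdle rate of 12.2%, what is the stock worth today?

Three-stage DDM. Project D₁…D_4; terminal Gordon value at t=4 with g = 0.016; discount at r = 0.122.
D_1 = 11.2787
D_2 = 14.6217
D_3 = 16.1716
D_4 = 17.8858
TV_4 = 18.1719/(0.122−0.016) = 171.4334
P₀ = Σ Dₜ/(1+r)ᵗ + TV_4/(1+r)^4 = 152.5764

$152.58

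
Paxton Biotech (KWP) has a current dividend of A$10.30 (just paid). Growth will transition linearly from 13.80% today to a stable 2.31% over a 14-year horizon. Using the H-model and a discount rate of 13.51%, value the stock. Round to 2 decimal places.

H-model: P₀ = D₀[(1+g_L) + H(g_S−g_L)]/(r−g_L), with H = 14/2 = 7.
P₀ = 10.30 × [(1+0.0231) + 7×(0.138−0.0231)] / (0.1351−0.0231)
   = 10.30 × 1.8274 / 0.112 = 168.0555

A$168.06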